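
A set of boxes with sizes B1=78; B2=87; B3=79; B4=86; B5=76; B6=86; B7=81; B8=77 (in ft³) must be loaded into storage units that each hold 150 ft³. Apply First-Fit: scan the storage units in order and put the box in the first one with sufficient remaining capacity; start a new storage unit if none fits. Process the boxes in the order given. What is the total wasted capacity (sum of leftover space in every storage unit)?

550

B1 (78 ft³) → storage unit 1 (remaining 72 ft³)
B2 (87 ft³) → storage unit 2 (remaining 63 ft³)
B3 (79 ft³) → storage unit 3 (remaining 71 ft³)
B4 (86 ft³) → storage unit 4 (remaining 64 ft³)
B5 (76 ft³) → storage unit 5 (remaining 74 ft³)
B6 (86 ft³) → storage unit 6 (remaining 64 ft³)
B7 (81 ft³) → storage unit 7 (remaining 69 ft³)
B8 (77 ft³) → storage unit 8 (remaining 73 ft³)
8 storage units × 150 ft³ = 1200 ft³; used 650 ft³; unused 550 ft³.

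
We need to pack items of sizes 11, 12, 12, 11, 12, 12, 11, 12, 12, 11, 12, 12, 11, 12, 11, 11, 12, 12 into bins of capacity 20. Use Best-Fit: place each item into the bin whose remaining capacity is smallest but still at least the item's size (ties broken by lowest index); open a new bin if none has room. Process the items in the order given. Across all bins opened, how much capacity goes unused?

151

Put 11 in bin 1; 9 remain.
Put 12 in bin 2; 8 remain.
Put 12 in bin 3; 8 remain.
Put 11 in bin 4; 9 remain.
Put 12 in bin 5; 8 remain.
Put 12 in bin 6; 8 remain.
Put 11 in bin 7; 9 remain.
Put 12 in bin 8; 8 remain.
Put 12 in bin 9; 8 remain.
Put 11 in bin 10; 9 remain.
Put 12 in bin 11; 8 remain.
Put 12 in bin 12; 8 remain.
Put 11 in bin 13; 9 remain.
Put 12 in bin 14; 8 remain.
Put 11 in bin 15; 9 remain.
Put 11 in bin 16; 9 remain.
Put 12 in bin 17; 8 remain.
Put 12 in bin 18; 8 remain.
18 bins × 20 = 360; used 209; unused 151.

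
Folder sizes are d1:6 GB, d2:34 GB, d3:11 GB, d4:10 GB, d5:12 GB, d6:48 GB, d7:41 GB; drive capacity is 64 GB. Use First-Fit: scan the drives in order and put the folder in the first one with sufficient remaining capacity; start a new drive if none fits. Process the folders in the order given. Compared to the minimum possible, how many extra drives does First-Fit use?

First-Fit: [6,34,11,10] [12,48] [41] → 3 drives.
Total size 162 GB; any packing needs at least ⌈162/64⌉ = 3 drives.
So 3 is already optimal.

0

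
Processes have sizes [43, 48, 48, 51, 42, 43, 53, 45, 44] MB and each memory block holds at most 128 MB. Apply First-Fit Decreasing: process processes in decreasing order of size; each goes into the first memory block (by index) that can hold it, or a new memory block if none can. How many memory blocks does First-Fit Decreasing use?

4

Sorted descending: 53, 51, 48, 48, 45, 44, 43, 43, 42.
memory block 1: place 53 MB, 75 MB left
memory block 1: place 51 MB, 24 MB left
memory block 2: place 48 MB, 80 MB left
memory block 2: place 48 MB, 32 MB left
memory block 3: place 45 MB, 83 MB left
memory block 3: place 44 MB, 39 MB left
memory block 4: place 43 MB, 85 MB left
memory block 4: place 43 MB, 42 MB left
memory block 4: place 42 MB, 0 MB left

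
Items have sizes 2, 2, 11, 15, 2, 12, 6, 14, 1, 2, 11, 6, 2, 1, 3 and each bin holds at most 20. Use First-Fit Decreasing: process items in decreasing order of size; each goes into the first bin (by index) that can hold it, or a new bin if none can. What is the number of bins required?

5 bins

Sorted descending: 15, 14, 12, 11, 11, 6, 6, 3, 2, 2, 2, 2, 2, 1, 1.
bin 1: place 15, 5 left
bin 2: place 14, 6 left
bin 3: place 12, 8 left
bin 4: place 11, 9 left
bin 5: place 11, 9 left
bin 2: place 6, 0 left
bin 3: place 6, 2 left
bin 1: place 3, 2 left
bin 1: place 2, 0 left
bin 3: place 2, 0 left
bin 4: place 2, 7 left
bin 4: place 2, 5 left
bin 4: place 2, 3 left
bin 4: place 1, 2 left
bin 4: place 1, 1 left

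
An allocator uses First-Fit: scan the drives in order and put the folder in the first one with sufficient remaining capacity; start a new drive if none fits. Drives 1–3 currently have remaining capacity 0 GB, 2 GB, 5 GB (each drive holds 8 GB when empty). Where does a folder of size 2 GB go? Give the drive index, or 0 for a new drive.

2

Drives with room: drive 2 (2 GB), drive 3 (5 GB).
The first with room is drive 2.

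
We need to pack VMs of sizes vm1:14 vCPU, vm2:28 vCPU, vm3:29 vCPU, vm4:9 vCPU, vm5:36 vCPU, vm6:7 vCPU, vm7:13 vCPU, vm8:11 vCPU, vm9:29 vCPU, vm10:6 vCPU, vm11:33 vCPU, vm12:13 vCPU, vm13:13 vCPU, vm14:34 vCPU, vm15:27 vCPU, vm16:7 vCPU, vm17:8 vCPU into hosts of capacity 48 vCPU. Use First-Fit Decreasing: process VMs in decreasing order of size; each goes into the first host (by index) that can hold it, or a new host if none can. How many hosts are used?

Sorted descending: 36, 34, 33, 29, 29, 28, 27, 14, 13, 13, 13, 11, 9, 8, 7, 7, 6.
Put 36 vCPU in host 1; 12 vCPU remain.
Put 34 vCPU in host 2; 14 vCPU remain.
Put 33 vCPU in host 3; 15 vCPU remain.
Put 29 vCPU in host 4; 19 vCPU remain.
Put 29 vCPU in host 5; 19 vCPU remain.
Put 28 vCPU in host 6; 20 vCPU remain.
Put 27 vCPU in host 7; 21 vCPU remain.
Put 14 vCPU in host 2; 0 vCPU remain.
Put 13 vCPU in host 3; 2 vCPU remain.
Put 13 vCPU in host 4; 6 vCPU remain.
Put 13 vCPU in host 5; 6 vCPU remain.
Put 11 vCPU in host 1; 1 vCPU remain.
Put 9 vCPU in host 6; 11 vCPU remain.
Put 8 vCPU in host 6; 3 vCPU remain.
Put 7 vCPU in host 7; 14 vCPU remain.
Put 7 vCPU in host 7; 7 vCPU remain.
Put 6 vCPU in host 4; 0 vCPU remain.

7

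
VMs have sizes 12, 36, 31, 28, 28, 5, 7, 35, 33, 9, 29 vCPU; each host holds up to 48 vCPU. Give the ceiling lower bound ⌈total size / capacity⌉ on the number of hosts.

Total size = 12 + 36 + 31 + 28 + 28 + 5 + 7 + 35 + 33 + 9 + 29 = 253 vCPU.
⌈253 / 48⌉ = 6.

6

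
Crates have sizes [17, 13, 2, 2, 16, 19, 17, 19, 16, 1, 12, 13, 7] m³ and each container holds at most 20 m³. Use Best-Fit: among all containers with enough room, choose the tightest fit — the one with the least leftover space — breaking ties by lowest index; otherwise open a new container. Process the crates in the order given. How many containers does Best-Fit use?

9 containers

Put 17 m³ in container 1; 3 m³ remain.
Put 13 m³ in container 2; 7 m³ remain.
Put 2 m³ in container 1; 1 m³ remain.
Put 2 m³ in container 2; 5 m³ remain.
Put 16 m³ in container 3; 4 m³ remain.
Put 19 m³ in container 4; 1 m³ remain.
Put 17 m³ in container 5; 3 m³ remain.
Put 19 m³ in container 6; 1 m³ remain.
Put 16 m³ in container 7; 4 m³ remain.
Put 1 m³ in container 1; 0 m³ remain.
Put 12 m³ in container 8; 8 m³ remain.
Put 13 m³ in container 9; 7 m³ remain.
Put 7 m³ in container 9; 0 m³ remain.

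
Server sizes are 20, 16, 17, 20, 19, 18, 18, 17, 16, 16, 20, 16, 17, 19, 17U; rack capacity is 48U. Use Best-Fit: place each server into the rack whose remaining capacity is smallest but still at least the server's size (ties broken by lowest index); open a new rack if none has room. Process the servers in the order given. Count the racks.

7

20U → rack 1 (remaining 28U)
16U → rack 1 (remaining 12U)
17U → rack 2 (remaining 31U)
20U → rack 2 (remaining 11U)
19U → rack 3 (remaining 29U)
18U → rack 3 (remaining 11U)
18U → rack 4 (remaining 30U)
17U → rack 4 (remaining 13U)
16U → rack 5 (remaining 32U)
16U → rack 5 (remaining 16U)
20U → rack 6 (remaining 28U)
16U → rack 5 (remaining 0U)
17U → rack 6 (remaining 11U)
19U → rack 7 (remaining 29U)
17U → rack 7 (remaining 12U)
Final racks: [20,16] [17,20] [19,18] [18,17] [16,16,16] [20,17] [19,17].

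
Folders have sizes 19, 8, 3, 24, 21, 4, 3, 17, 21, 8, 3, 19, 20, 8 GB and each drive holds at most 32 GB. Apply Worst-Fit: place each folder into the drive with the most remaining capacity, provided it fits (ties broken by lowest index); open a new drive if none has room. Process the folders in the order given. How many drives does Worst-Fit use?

7

drive 1: place 19 GB, 13 GB left
drive 1: place 8 GB, 5 GB left
drive 1: place 3 GB, 2 GB left
drive 2: place 24 GB, 8 GB left
drive 3: place 21 GB, 11 GB left
drive 3: place 4 GB, 7 GB left
drive 2: place 3 GB, 5 GB left
drive 4: place 17 GB, 15 GB left
drive 5: place 21 GB, 11 GB left
drive 4: place 8 GB, 7 GB left
drive 5: place 3 GB, 8 GB left
drive 6: place 19 GB, 13 GB left
drive 7: place 20 GB, 12 GB left
drive 6: place 8 GB, 5 GB left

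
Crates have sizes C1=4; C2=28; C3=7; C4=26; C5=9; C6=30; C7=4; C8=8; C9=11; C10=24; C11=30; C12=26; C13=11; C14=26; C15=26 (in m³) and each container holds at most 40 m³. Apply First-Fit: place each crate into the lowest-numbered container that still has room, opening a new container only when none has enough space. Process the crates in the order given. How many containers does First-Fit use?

container 1: place C1 (4 m³), 36 m³ left
container 1: place C2 (28 m³), 8 m³ left
container 1: place C3 (7 m³), 1 m³ left
container 2: place C4 (26 m³), 14 m³ left
container 2: place C5 (9 m³), 5 m³ left
container 3: place C6 (30 m³), 10 m³ left
container 2: place C7 (4 m³), 1 m³ left
container 3: place C8 (8 m³), 2 m³ left
container 4: place C9 (11 m³), 29 m³ left
container 4: place C10 (24 m³), 5 m³ left
container 5: place C11 (30 m³), 10 m³ left
container 6: place C12 (26 m³), 14 m³ left
container 6: place C13 (11 m³), 3 m³ left
container 7: place C14 (26 m³), 14 m³ left
container 8: place C15 (26 m³), 14 m³ left

8 containers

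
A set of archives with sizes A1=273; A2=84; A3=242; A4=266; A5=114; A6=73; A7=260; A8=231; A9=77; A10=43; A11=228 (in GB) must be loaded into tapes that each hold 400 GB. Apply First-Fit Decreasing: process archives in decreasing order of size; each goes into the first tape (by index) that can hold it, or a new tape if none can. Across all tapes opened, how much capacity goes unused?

509

Sorted descending: 273, 266, 260, 242, 231, 228, 114, 84, 77, 73, 43.
273 GB → tape 1 (remaining 127 GB)
266 GB → tape 2 (remaining 134 GB)
260 GB → tape 3 (remaining 140 GB)
242 GB → tape 4 (remaining 158 GB)
231 GB → tape 5 (remaining 169 GB)
228 GB → tape 6 (remaining 172 GB)
114 GB → tape 1 (remaining 13 GB)
84 GB → tape 2 (remaining 50 GB)
77 GB → tape 3 (remaining 63 GB)
73 GB → tape 4 (remaining 85 GB)
43 GB → tape 2 (remaining 7 GB)
6 tapes × 400 GB = 2400 GB; used 1891 GB; unused 509 GB.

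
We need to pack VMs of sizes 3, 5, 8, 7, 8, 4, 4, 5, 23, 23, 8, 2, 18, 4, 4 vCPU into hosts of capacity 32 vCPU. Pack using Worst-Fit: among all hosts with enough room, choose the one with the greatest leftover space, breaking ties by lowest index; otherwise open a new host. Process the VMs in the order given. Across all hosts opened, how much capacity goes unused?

Put 3 vCPU in host 1; 29 vCPU remain.
Put 5 vCPU in host 1; 24 vCPU remain.
Put 8 vCPU in host 1; 16 vCPU remain.
Put 7 vCPU in host 1; 9 vCPU remain.
Put 8 vCPU in host 1; 1 vCPU remain.
Put 4 vCPU in host 2; 28 vCPU remain.
Put 4 vCPU in host 2; 24 vCPU remain.
Put 5 vCPU in host 2; 19 vCPU remain.
Put 23 vCPU in host 3; 9 vCPU remain.
Put 23 vCPU in host 4; 9 vCPU remain.
Put 8 vCPU in host 2; 11 vCPU remain.
Put 2 vCPU in host 2; 9 vCPU remain.
Put 18 vCPU in host 5; 14 vCPU remain.
Put 4 vCPU in host 5; 10 vCPU remain.
Put 4 vCPU in host 5; 6 vCPU remain.
5 hosts × 32 vCPU = 160 vCPU; used 126 vCPU; unused 34 vCPU.

34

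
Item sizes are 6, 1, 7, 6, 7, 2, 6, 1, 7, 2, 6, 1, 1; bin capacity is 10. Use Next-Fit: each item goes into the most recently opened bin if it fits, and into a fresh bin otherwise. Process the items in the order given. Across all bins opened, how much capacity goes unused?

6 → bin 1 (remaining 4)
1 → bin 1 (remaining 3)
7 → bin 2 (remaining 3)
6 → bin 3 (remaining 4)
7 → bin 4 (remaining 3)
2 → bin 4 (remaining 1)
6 → bin 5 (remaining 4)
1 → bin 5 (remaining 3)
7 → bin 6 (remaining 3)
2 → bin 6 (remaining 1)
6 → bin 7 (remaining 4)
1 → bin 7 (remaining 3)
1 → bin 7 (remaining 2)
7 bins × 10 = 70; used 53; unused 17.

17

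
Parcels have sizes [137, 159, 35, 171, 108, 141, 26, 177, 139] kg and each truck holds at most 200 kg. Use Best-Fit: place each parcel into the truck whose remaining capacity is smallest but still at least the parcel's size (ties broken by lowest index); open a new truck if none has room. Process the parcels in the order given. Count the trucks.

7 trucks

137 kg → truck 1 (remaining 63 kg)
159 kg → truck 2 (remaining 41 kg)
35 kg → truck 2 (remaining 6 kg)
171 kg → truck 3 (remaining 29 kg)
108 kg → truck 4 (remaining 92 kg)
141 kg → truck 5 (remaining 59 kg)
26 kg → truck 3 (remaining 3 kg)
177 kg → truck 6 (remaining 23 kg)
139 kg → truck 7 (remaining 61 kg)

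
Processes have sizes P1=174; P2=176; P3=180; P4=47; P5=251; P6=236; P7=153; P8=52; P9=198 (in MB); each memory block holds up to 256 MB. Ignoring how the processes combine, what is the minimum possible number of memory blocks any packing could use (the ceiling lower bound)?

6 memory blocks

Total size = 174 + 176 + 180 + 47 + 251 + 236 + 153 + 52 + 198 = 1467 MB.
⌈1467 / 256⌉ = 6.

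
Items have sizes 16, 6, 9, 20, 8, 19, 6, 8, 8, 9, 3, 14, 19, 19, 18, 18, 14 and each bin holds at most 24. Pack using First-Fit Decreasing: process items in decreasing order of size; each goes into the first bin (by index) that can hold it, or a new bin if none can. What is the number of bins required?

10

Sorted descending: 20, 19, 19, 19, 18, 18, 16, 14, 14, 9, 9, 8, 8, 8, 6, 6, 3.
Put 20 in bin 1; 4 remain.
Put 19 in bin 2; 5 remain.
Put 19 in bin 3; 5 remain.
Put 19 in bin 4; 5 remain.
Put 18 in bin 5; 6 remain.
Put 18 in bin 6; 6 remain.
Put 16 in bin 7; 8 remain.
Put 14 in bin 8; 10 remain.
Put 14 in bin 9; 10 remain.
Put 9 in bin 8; 1 remain.
Put 9 in bin 9; 1 remain.
Put 8 in bin 7; 0 remain.
Put 8 in bin 10; 16 remain.
Put 8 in bin 10; 8 remain.
Put 6 in bin 5; 0 remain.
Put 6 in bin 6; 0 remain.
Put 3 in bin 1; 1 remain.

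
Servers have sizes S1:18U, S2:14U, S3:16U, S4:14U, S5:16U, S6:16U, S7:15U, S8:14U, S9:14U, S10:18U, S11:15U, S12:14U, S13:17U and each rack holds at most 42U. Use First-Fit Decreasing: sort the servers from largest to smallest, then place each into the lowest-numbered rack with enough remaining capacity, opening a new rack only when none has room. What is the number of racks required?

6 racks

Sorted descending: 18, 18, 17, 16, 16, 16, 15, 15, 14, 14, 14, 14, 14.
rack 1: place 18U, 24U left
rack 1: place 18U, 6U left
rack 2: place 17U, 25U left
rack 2: place 16U, 9U left
rack 3: place 16U, 26U left
rack 3: place 16U, 10U left
rack 4: place 15U, 27U left
rack 4: place 15U, 12U left
rack 5: place 14U, 28U left
rack 5: place 14U, 14U left
rack 5: place 14U, 0U left
rack 6: place 14U, 28U left
rack 6: place 14U, 14U left
Final racks: [18,18] [17,16] [16,16] [15,15] [14,14,14] [14,14].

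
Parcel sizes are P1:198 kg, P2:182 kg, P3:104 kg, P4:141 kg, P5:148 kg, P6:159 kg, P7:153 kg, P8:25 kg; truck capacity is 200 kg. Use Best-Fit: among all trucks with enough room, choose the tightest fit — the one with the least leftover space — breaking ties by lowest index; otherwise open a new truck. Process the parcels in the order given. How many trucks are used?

P1 (198 kg) → truck 1 (remaining 2 kg)
P2 (182 kg) → truck 2 (remaining 18 kg)
P3 (104 kg) → truck 3 (remaining 96 kg)
P4 (141 kg) → truck 4 (remaining 59 kg)
P5 (148 kg) → truck 5 (remaining 52 kg)
P6 (159 kg) → truck 6 (remaining 41 kg)
P7 (153 kg) → truck 7 (remaining 47 kg)
P8 (25 kg) → truck 6 (remaining 16 kg)

7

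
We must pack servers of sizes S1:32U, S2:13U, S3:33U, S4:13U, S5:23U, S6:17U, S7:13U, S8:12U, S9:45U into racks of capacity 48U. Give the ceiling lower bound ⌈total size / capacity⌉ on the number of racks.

5

Total size = 32 + 13 + 33 + 13 + 23 + 17 + 13 + 12 + 45 = 201U.
⌈201 / 48⌉ = 5.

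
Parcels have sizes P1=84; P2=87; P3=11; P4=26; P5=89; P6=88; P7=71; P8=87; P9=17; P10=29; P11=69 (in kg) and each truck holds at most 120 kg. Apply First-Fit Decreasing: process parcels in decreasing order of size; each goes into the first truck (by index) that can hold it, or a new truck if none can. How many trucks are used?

7 trucks

Sorted descending: 89, 88, 87, 87, 84, 71, 69, 29, 26, 17, 11.
truck 1: place 89 kg, 31 kg left
truck 2: place 88 kg, 32 kg left
truck 3: place 87 kg, 33 kg left
truck 4: place 87 kg, 33 kg left
truck 5: place 84 kg, 36 kg left
truck 6: place 71 kg, 49 kg left
truck 7: place 69 kg, 51 kg left
truck 1: place 29 kg, 2 kg left
truck 2: place 26 kg, 6 kg left
truck 3: place 17 kg, 16 kg left
truck 3: place 11 kg, 5 kg left
Final trucks: [89,29] [88,26] [87,17,11] [87] [84] [71] [69].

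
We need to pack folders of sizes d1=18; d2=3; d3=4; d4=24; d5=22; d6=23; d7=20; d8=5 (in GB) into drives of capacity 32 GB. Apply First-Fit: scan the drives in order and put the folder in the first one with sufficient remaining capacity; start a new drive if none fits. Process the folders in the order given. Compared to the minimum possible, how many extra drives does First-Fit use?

0

First-Fit: [18,3,4,5] [24] [22] [23] [20] → 5 drives.
5 folders exceed 16 GB (half the capacity), and no two of those can share a drive, so at least 5 drives are needed.
So 5 is already optimal.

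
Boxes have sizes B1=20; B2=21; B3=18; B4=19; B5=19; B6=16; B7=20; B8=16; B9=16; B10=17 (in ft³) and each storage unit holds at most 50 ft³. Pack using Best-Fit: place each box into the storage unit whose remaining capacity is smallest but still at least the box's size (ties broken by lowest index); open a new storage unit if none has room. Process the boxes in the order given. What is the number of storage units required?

storage unit 1: place B1 (20 ft³), 30 ft³ left
storage unit 1: place B2 (21 ft³), 9 ft³ left
storage unit 2: place B3 (18 ft³), 32 ft³ left
storage unit 2: place B4 (19 ft³), 13 ft³ left
storage unit 3: place B5 (19 ft³), 31 ft³ left
storage unit 3: place B6 (16 ft³), 15 ft³ left
storage unit 4: place B7 (20 ft³), 30 ft³ left
storage unit 4: place B8 (16 ft³), 14 ft³ left
storage unit 5: place B9 (16 ft³), 34 ft³ left
storage unit 5: place B10 (17 ft³), 17 ft³ left
Final storage units: [20,21] [18,19] [19,16] [20,16] [16,17].

5 storage units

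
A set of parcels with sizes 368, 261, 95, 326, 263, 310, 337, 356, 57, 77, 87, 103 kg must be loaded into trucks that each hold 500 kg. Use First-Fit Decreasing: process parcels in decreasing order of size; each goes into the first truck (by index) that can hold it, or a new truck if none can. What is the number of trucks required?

Sorted descending: 368, 356, 337, 326, 310, 263, 261, 103, 95, 87, 77, 57.
truck 1: place 368 kg, 132 kg left
truck 2: place 356 kg, 144 kg left
truck 3: place 337 kg, 163 kg left
truck 4: place 326 kg, 174 kg left
truck 5: place 310 kg, 190 kg left
truck 6: place 263 kg, 237 kg left
truck 7: place 261 kg, 239 kg left
truck 1: place 103 kg, 29 kg left
truck 2: place 95 kg, 49 kg left
truck 3: place 87 kg, 76 kg left
truck 4: place 77 kg, 97 kg left
truck 3: place 57 kg, 19 kg left

7 trucks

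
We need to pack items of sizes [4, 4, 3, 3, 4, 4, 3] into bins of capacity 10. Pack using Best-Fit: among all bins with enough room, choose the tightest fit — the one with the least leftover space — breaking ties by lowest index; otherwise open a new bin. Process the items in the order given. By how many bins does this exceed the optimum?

Best-Fit: [4,4] [3,3,4] [4,3] → 3 bins.
Total size 25; any packing needs at least ⌈25/10⌉ = 3 bins.
So 3 is already optimal.

0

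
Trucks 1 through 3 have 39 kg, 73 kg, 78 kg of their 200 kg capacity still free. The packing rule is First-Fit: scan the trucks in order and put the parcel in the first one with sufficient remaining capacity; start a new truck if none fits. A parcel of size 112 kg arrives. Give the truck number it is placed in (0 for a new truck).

0

No truck has ≥ 112 kg free, so a new truck is opened.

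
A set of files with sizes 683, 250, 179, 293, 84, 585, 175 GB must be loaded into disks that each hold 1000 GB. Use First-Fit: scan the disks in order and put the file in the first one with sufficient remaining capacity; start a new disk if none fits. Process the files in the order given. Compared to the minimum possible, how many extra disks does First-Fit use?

0

First-Fit: [683,250] [179,293,84,175] [585] → 3 disks.
Total size 2249 GB; any packing needs at least ⌈2249/1000⌉ = 3 disks.
So 3 is already optimal.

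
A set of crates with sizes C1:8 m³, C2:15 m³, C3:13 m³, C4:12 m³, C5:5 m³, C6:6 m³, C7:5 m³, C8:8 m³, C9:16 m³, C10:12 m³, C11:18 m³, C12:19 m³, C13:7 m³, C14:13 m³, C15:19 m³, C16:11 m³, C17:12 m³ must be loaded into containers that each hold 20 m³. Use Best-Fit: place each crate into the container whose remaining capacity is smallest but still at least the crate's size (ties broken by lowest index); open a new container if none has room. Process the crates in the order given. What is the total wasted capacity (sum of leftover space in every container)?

Put C1 (8 m³) in container 1; 12 m³ remain.
Put C2 (15 m³) in container 2; 5 m³ remain.
Put C3 (13 m³) in container 3; 7 m³ remain.
Put C4 (12 m³) in container 1; 0 m³ remain.
Put C5 (5 m³) in container 2; 0 m³ remain.
Put C6 (6 m³) in container 3; 1 m³ remain.
Put C7 (5 m³) in container 4; 15 m³ remain.
Put C8 (8 m³) in container 4; 7 m³ remain.
Put C9 (16 m³) in container 5; 4 m³ remain.
Put C10 (12 m³) in container 6; 8 m³ remain.
Put C11 (18 m³) in container 7; 2 m³ remain.
Put C12 (19 m³) in container 8; 1 m³ remain.
Put C13 (7 m³) in container 4; 0 m³ remain.
Put C14 (13 m³) in container 9; 7 m³ remain.
Put C15 (19 m³) in container 10; 1 m³ remain.
Put C16 (11 m³) in container 11; 9 m³ remain.
Put C17 (12 m³) in container 12; 8 m³ remain.
12 containers × 20 m³ = 240 m³; used 199 m³; unused 41 m³.

41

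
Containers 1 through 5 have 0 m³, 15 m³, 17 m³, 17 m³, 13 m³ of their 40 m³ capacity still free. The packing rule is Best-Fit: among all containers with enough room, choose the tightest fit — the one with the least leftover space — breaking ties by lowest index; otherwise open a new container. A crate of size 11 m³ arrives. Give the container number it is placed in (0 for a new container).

Containers with room: container 2 (15 m³), container 3 (17 m³), container 4 (17 m³), container 5 (13 m³).
Tightest fit is container 5 with 13 m³ free.

5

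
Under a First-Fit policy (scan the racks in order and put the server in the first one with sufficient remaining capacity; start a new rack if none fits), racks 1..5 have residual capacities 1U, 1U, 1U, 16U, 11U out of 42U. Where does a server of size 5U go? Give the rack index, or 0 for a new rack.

4

Racks with room: rack 4 (16U), rack 5 (11U).
The first with room is rack 4.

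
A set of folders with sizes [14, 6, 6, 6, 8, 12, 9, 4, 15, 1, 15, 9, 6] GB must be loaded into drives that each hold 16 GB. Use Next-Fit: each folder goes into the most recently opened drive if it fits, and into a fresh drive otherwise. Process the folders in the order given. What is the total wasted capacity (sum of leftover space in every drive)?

drive 1: place 14 GB, 2 GB left
drive 2: place 6 GB, 10 GB left
drive 2: place 6 GB, 4 GB left
drive 3: place 6 GB, 10 GB left
drive 3: place 8 GB, 2 GB left
drive 4: place 12 GB, 4 GB left
drive 5: place 9 GB, 7 GB left
drive 5: place 4 GB, 3 GB left
drive 6: place 15 GB, 1 GB left
drive 6: place 1 GB, 0 GB left
drive 7: place 15 GB, 1 GB left
drive 8: place 9 GB, 7 GB left
drive 8: place 6 GB, 1 GB left
8 drives × 16 GB = 128 GB; used 111 GB; unused 17 GB.

17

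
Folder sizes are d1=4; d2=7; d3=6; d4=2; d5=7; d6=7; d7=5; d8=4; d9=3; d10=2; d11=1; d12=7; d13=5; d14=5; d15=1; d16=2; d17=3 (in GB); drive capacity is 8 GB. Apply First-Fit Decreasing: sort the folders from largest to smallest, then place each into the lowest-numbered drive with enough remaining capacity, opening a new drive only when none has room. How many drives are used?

10

Sorted descending: 7, 7, 7, 7, 6, 5, 5, 5, 4, 4, 3, 3, 2, 2, 2, 1, 1.
7 GB → drive 1 (remaining 1 GB)
7 GB → drive 2 (remaining 1 GB)
7 GB → drive 3 (remaining 1 GB)
7 GB → drive 4 (remaining 1 GB)
6 GB → drive 5 (remaining 2 GB)
5 GB → drive 6 (remaining 3 GB)
5 GB → drive 7 (remaining 3 GB)
5 GB → drive 8 (remaining 3 GB)
4 GB → drive 9 (remaining 4 GB)
4 GB → drive 9 (remaining 0 GB)
3 GB → drive 6 (remaining 0 GB)
3 GB → drive 7 (remaining 0 GB)
2 GB → drive 5 (remaining 0 GB)
2 GB → drive 8 (remaining 1 GB)
2 GB → drive 10 (remaining 6 GB)
1 GB → drive 1 (remaining 0 GB)
1 GB → drive 2 (remaining 0 GB)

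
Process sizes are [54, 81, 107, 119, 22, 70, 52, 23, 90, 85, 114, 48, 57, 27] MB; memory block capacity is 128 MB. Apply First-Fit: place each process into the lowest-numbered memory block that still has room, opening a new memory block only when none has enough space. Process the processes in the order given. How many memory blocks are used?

9 memory blocks

Put 54 MB in memory block 1; 74 MB remain.
Put 81 MB in memory block 2; 47 MB remain.
Put 107 MB in memory block 3; 21 MB remain.
Put 119 MB in memory block 4; 9 MB remain.
Put 22 MB in memory block 1; 52 MB remain.
Put 70 MB in memory block 5; 58 MB remain.
Put 52 MB in memory block 1; 0 MB remain.
Put 23 MB in memory block 2; 24 MB remain.
Put 90 MB in memory block 6; 38 MB remain.
Put 85 MB in memory block 7; 43 MB remain.
Put 114 MB in memory block 8; 14 MB remain.
Put 48 MB in memory block 5; 10 MB remain.
Put 57 MB in memory block 9; 71 MB remain.
Put 27 MB in memory block 6; 11 MB remain.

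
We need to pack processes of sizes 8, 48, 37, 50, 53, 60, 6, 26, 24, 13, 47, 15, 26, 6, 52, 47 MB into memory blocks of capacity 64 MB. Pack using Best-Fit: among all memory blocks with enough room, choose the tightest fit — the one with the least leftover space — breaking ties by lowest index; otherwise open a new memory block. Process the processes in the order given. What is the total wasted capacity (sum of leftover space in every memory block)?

Put 8 MB in memory block 1; 56 MB remain.
Put 48 MB in memory block 1; 8 MB remain.
Put 37 MB in memory block 2; 27 MB remain.
Put 50 MB in memory block 3; 14 MB remain.
Put 53 MB in memory block 4; 11 MB remain.
Put 60 MB in memory block 5; 4 MB remain.
Put 6 MB in memory block 1; 2 MB remain.
Put 26 MB in memory block 2; 1 MB remain.
Put 24 MB in memory block 6; 40 MB remain.
Put 13 MB in memory block 3; 1 MB remain.
Put 47 MB in memory block 7; 17 MB remain.
Put 15 MB in memory block 7; 2 MB remain.
Put 26 MB in memory block 6; 14 MB remain.
Put 6 MB in memory block 4; 5 MB remain.
Put 52 MB in memory block 8; 12 MB remain.
Put 47 MB in memory block 9; 17 MB remain.
9 memory blocks × 64 MB = 576 MB; used 518 MB; unused 58 MB.

58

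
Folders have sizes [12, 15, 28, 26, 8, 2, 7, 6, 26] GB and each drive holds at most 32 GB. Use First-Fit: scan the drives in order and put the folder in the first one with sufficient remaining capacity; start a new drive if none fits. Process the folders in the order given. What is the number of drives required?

5

12 GB → drive 1 (remaining 20 GB)
15 GB → drive 1 (remaining 5 GB)
28 GB → drive 2 (remaining 4 GB)
26 GB → drive 3 (remaining 6 GB)
8 GB → drive 4 (remaining 24 GB)
2 GB → drive 1 (remaining 3 GB)
7 GB → drive 4 (remaining 17 GB)
6 GB → drive 3 (remaining 0 GB)
26 GB → drive 5 (remaining 6 GB)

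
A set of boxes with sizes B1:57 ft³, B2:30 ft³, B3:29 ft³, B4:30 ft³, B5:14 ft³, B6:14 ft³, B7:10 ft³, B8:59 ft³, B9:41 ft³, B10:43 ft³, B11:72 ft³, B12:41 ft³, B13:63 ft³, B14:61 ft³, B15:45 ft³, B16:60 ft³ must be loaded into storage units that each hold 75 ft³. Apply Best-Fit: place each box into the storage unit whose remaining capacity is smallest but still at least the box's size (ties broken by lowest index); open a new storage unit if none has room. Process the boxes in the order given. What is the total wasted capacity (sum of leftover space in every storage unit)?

231

storage unit 1: place B1 (57 ft³), 18 ft³ left
storage unit 2: place B2 (30 ft³), 45 ft³ left
storage unit 2: place B3 (29 ft³), 16 ft³ left
storage unit 3: place B4 (30 ft³), 45 ft³ left
storage unit 2: place B5 (14 ft³), 2 ft³ left
storage unit 1: place B6 (14 ft³), 4 ft³ left
storage unit 3: place B7 (10 ft³), 35 ft³ left
storage unit 4: place B8 (59 ft³), 16 ft³ left
storage unit 5: place B9 (41 ft³), 34 ft³ left
storage unit 6: place B10 (43 ft³), 32 ft³ left
storage unit 7: place B11 (72 ft³), 3 ft³ left
storage unit 8: place B12 (41 ft³), 34 ft³ left
storage unit 9: place B13 (63 ft³), 12 ft³ left
storage unit 10: place B14 (61 ft³), 14 ft³ left
storage unit 11: place B15 (45 ft³), 30 ft³ left
storage unit 12: place B16 (60 ft³), 15 ft³ left
12 storage units × 75 ft³ = 900 ft³; used 669 ft³; unused 231 ft³.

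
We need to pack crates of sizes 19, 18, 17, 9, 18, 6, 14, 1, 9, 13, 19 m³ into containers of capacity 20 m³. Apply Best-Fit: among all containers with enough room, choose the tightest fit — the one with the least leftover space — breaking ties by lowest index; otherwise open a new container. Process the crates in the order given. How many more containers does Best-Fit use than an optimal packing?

Best-Fit: [19,1] [18] [17] [9,6] [18] [14] [9] [13] [19] → 9 containers.
Total size 143 m³; any packing needs at least ⌈143/20⌉ = 8 containers.
An optimal packing achieves that bound: [19,1] [19] [18] [18] [17] [14,6] [13] [9,9] → 8 containers.
Excess: 9 − 8 = 1.

1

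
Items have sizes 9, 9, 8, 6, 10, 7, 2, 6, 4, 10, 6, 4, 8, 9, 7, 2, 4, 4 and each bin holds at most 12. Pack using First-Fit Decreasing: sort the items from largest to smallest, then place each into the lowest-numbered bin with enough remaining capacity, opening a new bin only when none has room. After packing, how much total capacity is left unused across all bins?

Sorted descending: 10, 10, 9, 9, 9, 8, 8, 7, 7, 6, 6, 6, 4, 4, 4, 4, 2, 2.
bin 1: place 10, 2 left
bin 2: place 10, 2 left
bin 3: place 9, 3 left
bin 4: place 9, 3 left
bin 5: place 9, 3 left
bin 6: place 8, 4 left
bin 7: place 8, 4 left
bin 8: place 7, 5 left
bin 9: place 7, 5 left
bin 10: place 6, 6 left
bin 10: place 6, 0 left
bin 11: place 6, 6 left
bin 6: place 4, 0 left
bin 7: place 4, 0 left
bin 8: place 4, 1 left
bin 9: place 4, 1 left
bin 1: place 2, 0 left
bin 2: place 2, 0 left
11 bins × 12 = 132; used 115; unused 17.

17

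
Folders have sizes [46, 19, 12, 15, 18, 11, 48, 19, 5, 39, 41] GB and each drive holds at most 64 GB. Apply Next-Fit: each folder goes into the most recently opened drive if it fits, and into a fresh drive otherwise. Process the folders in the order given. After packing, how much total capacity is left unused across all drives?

47

46 GB → drive 1 (remaining 18 GB)
19 GB → drive 2 (remaining 45 GB)
12 GB → drive 2 (remaining 33 GB)
15 GB → drive 2 (remaining 18 GB)
18 GB → drive 2 (remaining 0 GB)
11 GB → drive 3 (remaining 53 GB)
48 GB → drive 3 (remaining 5 GB)
19 GB → drive 4 (remaining 45 GB)
5 GB → drive 4 (remaining 40 GB)
39 GB → drive 4 (remaining 1 GB)
41 GB → drive 5 (remaining 23 GB)
5 drives × 64 GB = 320 GB; used 273 GB; unused 47 GB.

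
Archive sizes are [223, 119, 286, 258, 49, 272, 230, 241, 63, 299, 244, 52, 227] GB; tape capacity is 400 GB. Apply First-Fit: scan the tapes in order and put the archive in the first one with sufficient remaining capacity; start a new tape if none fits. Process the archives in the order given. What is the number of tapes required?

9

Put 223 GB in tape 1; 177 GB remain.
Put 119 GB in tape 1; 58 GB remain.
Put 286 GB in tape 2; 114 GB remain.
Put 258 GB in tape 3; 142 GB remain.
Put 49 GB in tape 1; 9 GB remain.
Put 272 GB in tape 4; 128 GB remain.
Put 230 GB in tape 5; 170 GB remain.
Put 241 GB in tape 6; 159 GB remain.
Put 63 GB in tape 2; 51 GB remain.
Put 299 GB in tape 7; 101 GB remain.
Put 244 GB in tape 8; 156 GB remain.
Put 52 GB in tape 3; 90 GB remain.
Put 227 GB in tape 9; 173 GB remain.
Final tapes: [223,119,49] [286,63] [258,52] [272] [230] [241] [299] [244] [227].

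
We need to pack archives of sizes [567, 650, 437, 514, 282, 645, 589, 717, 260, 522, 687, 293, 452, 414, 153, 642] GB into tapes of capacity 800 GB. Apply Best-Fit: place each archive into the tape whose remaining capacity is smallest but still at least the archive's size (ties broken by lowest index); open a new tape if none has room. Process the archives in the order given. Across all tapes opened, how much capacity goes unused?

1776

tape 1: place 567 GB, 233 GB left
tape 2: place 650 GB, 150 GB left
tape 3: place 437 GB, 363 GB left
tape 4: place 514 GB, 286 GB left
tape 4: place 282 GB, 4 GB left
tape 5: place 645 GB, 155 GB left
tape 6: place 589 GB, 211 GB left
tape 7: place 717 GB, 83 GB left
tape 3: place 260 GB, 103 GB left
tape 8: place 522 GB, 278 GB left
tape 9: place 687 GB, 113 GB left
tape 10: place 293 GB, 507 GB left
tape 10: place 452 GB, 55 GB left
tape 11: place 414 GB, 386 GB left
tape 5: place 153 GB, 2 GB left
tape 12: place 642 GB, 158 GB left
12 tapes × 800 GB = 9600 GB; used 7824 GB; unused 1776 GB.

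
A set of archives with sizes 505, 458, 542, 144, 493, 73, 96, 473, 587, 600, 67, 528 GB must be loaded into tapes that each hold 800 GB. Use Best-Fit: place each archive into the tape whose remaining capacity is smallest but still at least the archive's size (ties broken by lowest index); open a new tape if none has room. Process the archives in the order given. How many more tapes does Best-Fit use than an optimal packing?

0

Best-Fit: [505,96,67] [458] [542,144,73] [493] [473] [587] [600] [528] → 8 tapes.
8 archives exceed 400 GB (half the capacity), and no two of those can share a tape, so at least 8 tapes are needed.
So 8 is already optimal.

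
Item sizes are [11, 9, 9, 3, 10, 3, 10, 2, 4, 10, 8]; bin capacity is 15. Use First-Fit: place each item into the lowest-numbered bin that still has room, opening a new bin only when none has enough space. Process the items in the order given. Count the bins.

11 → bin 1 (remaining 4)
9 → bin 2 (remaining 6)
9 → bin 3 (remaining 6)
3 → bin 1 (remaining 1)
10 → bin 4 (remaining 5)
3 → bin 2 (remaining 3)
10 → bin 5 (remaining 5)
2 → bin 2 (remaining 1)
4 → bin 3 (remaining 2)
10 → bin 6 (remaining 5)
8 → bin 7 (remaining 7)
Final bins: [11,3] [9,3,2] [9,4] [10] [10] [10] [8].

7 bins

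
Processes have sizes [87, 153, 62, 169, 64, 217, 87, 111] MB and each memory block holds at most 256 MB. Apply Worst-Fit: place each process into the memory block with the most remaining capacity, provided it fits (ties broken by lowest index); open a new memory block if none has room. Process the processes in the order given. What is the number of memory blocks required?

87 MB → memory block 1 (remaining 169 MB)
153 MB → memory block 1 (remaining 16 MB)
62 MB → memory block 2 (remaining 194 MB)
169 MB → memory block 2 (remaining 25 MB)
64 MB → memory block 3 (remaining 192 MB)
217 MB → memory block 4 (remaining 39 MB)
87 MB → memory block 3 (remaining 105 MB)
111 MB → memory block 5 (remaining 145 MB)

5 memory blocks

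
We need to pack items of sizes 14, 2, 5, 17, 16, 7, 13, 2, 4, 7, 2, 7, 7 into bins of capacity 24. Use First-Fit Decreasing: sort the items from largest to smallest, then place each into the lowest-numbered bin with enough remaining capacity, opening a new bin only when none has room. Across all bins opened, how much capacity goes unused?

Sorted descending: 17, 16, 14, 13, 7, 7, 7, 7, 5, 4, 2, 2, 2.
17 → bin 1 (remaining 7)
16 → bin 2 (remaining 8)
14 → bin 3 (remaining 10)
13 → bin 4 (remaining 11)
7 → bin 1 (remaining 0)
7 → bin 2 (remaining 1)
7 → bin 3 (remaining 3)
7 → bin 4 (remaining 4)
5 → bin 5 (remaining 19)
4 → bin 4 (remaining 0)
2 → bin 3 (remaining 1)
2 → bin 5 (remaining 17)
2 → bin 5 (remaining 15)
5 bins × 24 = 120; used 103; unused 17.

17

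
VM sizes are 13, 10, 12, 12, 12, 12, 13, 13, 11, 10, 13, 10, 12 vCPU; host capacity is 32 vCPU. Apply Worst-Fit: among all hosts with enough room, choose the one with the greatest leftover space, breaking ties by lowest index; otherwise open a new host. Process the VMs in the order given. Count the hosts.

7

Put 13 vCPU in host 1; 19 vCPU remain.
Put 10 vCPU in host 1; 9 vCPU remain.
Put 12 vCPU in host 2; 20 vCPU remain.
Put 12 vCPU in host 2; 8 vCPU remain.
Put 12 vCPU in host 3; 20 vCPU remain.
Put 12 vCPU in host 3; 8 vCPU remain.
Put 13 vCPU in host 4; 19 vCPU remain.
Put 13 vCPU in host 4; 6 vCPU remain.
Put 11 vCPU in host 5; 21 vCPU remain.
Put 10 vCPU in host 5; 11 vCPU remain.
Put 13 vCPU in host 6; 19 vCPU remain.
Put 10 vCPU in host 6; 9 vCPU remain.
Put 12 vCPU in host 7; 20 vCPU remain.
Final hosts: [13,10] [12,12] [12,12] [13,13] [11,10] [13,10] [12].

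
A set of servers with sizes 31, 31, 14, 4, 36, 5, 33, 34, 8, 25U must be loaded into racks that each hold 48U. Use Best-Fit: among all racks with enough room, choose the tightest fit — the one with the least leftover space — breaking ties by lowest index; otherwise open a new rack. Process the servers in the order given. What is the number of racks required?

rack 1: place 31U, 17U left
rack 2: place 31U, 17U left
rack 1: place 14U, 3U left
rack 2: place 4U, 13U left
rack 3: place 36U, 12U left
rack 3: place 5U, 7U left
rack 4: place 33U, 15U left
rack 5: place 34U, 14U left
rack 2: place 8U, 5U left
rack 6: place 25U, 23U left
Final racks: [31,14] [31,4,8] [36,5] [33] [34] [25].

6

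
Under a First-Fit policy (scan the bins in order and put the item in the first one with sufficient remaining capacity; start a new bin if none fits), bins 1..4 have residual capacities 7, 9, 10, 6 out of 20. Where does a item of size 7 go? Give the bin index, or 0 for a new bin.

Bins with room: bin 1 (7), bin 2 (9), bin 3 (10).
The first with room is bin 1.

1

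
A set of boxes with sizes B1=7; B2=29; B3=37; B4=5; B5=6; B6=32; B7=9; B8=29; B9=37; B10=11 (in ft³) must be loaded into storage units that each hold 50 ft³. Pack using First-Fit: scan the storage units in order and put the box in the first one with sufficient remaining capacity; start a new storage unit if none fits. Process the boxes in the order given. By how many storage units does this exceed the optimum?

0

First-Fit: [7,29,5,6] [37,9] [32,11] [29] [37] → 5 storage units.
Total size 202 ft³; any packing needs at least ⌈202/50⌉ = 5 storage units.
So 5 is already optimal.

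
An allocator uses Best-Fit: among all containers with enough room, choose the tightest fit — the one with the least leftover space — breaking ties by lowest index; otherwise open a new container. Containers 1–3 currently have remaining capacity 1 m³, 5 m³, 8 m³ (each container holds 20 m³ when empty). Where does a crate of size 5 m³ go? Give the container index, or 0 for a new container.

Containers with room: container 2 (5 m³), container 3 (8 m³).
Tightest fit is container 2 with 5 m³ free.

2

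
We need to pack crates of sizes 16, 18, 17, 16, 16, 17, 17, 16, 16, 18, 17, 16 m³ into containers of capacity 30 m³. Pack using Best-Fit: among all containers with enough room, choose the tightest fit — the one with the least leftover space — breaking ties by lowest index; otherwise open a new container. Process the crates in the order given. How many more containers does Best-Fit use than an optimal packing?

0

Best-Fit: [16] [18] [17] [16] [16] [17] [17] [16] [16] [18] [17] [16] → 12 containers.
12 crates exceed 15 m³ (half the capacity), and no two of those can share a container, so at least 12 containers are needed.
So 12 is already optimal.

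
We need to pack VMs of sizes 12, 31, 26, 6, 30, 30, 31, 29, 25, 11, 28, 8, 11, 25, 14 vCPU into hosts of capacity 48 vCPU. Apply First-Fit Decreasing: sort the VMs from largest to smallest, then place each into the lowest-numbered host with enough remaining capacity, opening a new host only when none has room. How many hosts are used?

Sorted descending: 31, 31, 30, 30, 29, 28, 26, 25, 25, 14, 12, 11, 11, 8, 6.
host 1: place 31 vCPU, 17 vCPU left
host 2: place 31 vCPU, 17 vCPU left
host 3: place 30 vCPU, 18 vCPU left
host 4: place 30 vCPU, 18 vCPU left
host 5: place 29 vCPU, 19 vCPU left
host 6: place 28 vCPU, 20 vCPU left
host 7: place 26 vCPU, 22 vCPU left
host 8: place 25 vCPU, 23 vCPU left
host 9: place 25 vCPU, 23 vCPU left
host 1: place 14 vCPU, 3 vCPU left
host 2: place 12 vCPU, 5 vCPU left
host 3: place 11 vCPU, 7 vCPU left
host 4: place 11 vCPU, 7 vCPU left
host 5: place 8 vCPU, 11 vCPU left
host 3: place 6 vCPU, 1 vCPU left
Final hosts: [31,14] [31,12] [30,11,6] [30,11] [29,8] [28] [26] [25] [25].

9 hosts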